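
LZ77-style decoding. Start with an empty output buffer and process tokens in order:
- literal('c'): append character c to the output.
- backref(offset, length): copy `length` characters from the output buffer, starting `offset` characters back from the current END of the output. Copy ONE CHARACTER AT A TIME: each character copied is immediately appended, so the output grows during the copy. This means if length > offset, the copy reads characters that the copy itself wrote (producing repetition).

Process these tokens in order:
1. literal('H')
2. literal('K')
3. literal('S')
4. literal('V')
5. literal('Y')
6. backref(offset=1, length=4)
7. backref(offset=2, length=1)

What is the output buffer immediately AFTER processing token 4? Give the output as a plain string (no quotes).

Answer: HKSV

Derivation:
Token 1: literal('H'). Output: "H"
Token 2: literal('K'). Output: "HK"
Token 3: literal('S'). Output: "HKS"
Token 4: literal('V'). Output: "HKSV"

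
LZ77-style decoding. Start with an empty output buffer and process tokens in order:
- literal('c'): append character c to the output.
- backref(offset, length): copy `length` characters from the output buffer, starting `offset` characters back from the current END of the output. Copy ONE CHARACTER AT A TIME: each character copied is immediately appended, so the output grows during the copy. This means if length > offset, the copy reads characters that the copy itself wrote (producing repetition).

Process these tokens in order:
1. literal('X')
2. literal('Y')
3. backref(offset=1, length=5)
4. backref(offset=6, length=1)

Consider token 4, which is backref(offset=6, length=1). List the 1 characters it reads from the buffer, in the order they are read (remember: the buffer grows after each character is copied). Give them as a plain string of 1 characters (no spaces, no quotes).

Answer: Y

Derivation:
Token 1: literal('X'). Output: "X"
Token 2: literal('Y'). Output: "XY"
Token 3: backref(off=1, len=5) (overlapping!). Copied 'YYYYY' from pos 1. Output: "XYYYYYY"
Token 4: backref(off=6, len=1). Buffer before: "XYYYYYY" (len 7)
  byte 1: read out[1]='Y', append. Buffer now: "XYYYYYYY"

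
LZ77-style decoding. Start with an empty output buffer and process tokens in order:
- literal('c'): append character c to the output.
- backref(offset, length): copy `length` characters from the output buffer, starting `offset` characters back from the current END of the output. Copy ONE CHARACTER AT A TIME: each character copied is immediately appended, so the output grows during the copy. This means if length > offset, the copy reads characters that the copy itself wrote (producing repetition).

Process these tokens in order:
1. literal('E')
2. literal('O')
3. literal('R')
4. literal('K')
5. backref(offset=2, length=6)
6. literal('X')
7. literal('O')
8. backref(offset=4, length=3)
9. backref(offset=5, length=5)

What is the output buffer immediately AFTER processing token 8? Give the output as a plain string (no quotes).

Token 1: literal('E'). Output: "E"
Token 2: literal('O'). Output: "EO"
Token 3: literal('R'). Output: "EOR"
Token 4: literal('K'). Output: "EORK"
Token 5: backref(off=2, len=6) (overlapping!). Copied 'RKRKRK' from pos 2. Output: "EORKRKRKRK"
Token 6: literal('X'). Output: "EORKRKRKRKX"
Token 7: literal('O'). Output: "EORKRKRKRKXO"
Token 8: backref(off=4, len=3). Copied 'RKX' from pos 8. Output: "EORKRKRKRKXORKX"

Answer: EORKRKRKRKXORKX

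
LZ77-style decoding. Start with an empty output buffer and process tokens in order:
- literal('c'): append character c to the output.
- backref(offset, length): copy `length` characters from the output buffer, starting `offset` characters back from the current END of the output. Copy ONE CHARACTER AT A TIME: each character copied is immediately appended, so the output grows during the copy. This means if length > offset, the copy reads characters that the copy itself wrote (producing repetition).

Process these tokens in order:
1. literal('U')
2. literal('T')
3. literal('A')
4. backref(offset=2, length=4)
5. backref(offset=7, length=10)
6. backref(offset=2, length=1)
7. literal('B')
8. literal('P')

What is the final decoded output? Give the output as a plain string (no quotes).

Answer: UTATATAUTATATAUTATBP

Derivation:
Token 1: literal('U'). Output: "U"
Token 2: literal('T'). Output: "UT"
Token 3: literal('A'). Output: "UTA"
Token 4: backref(off=2, len=4) (overlapping!). Copied 'TATA' from pos 1. Output: "UTATATA"
Token 5: backref(off=7, len=10) (overlapping!). Copied 'UTATATAUTA' from pos 0. Output: "UTATATAUTATATAUTA"
Token 6: backref(off=2, len=1). Copied 'T' from pos 15. Output: "UTATATAUTATATAUTAT"
Token 7: literal('B'). Output: "UTATATAUTATATAUTATB"
Token 8: literal('P'). Output: "UTATATAUTATATAUTATBP"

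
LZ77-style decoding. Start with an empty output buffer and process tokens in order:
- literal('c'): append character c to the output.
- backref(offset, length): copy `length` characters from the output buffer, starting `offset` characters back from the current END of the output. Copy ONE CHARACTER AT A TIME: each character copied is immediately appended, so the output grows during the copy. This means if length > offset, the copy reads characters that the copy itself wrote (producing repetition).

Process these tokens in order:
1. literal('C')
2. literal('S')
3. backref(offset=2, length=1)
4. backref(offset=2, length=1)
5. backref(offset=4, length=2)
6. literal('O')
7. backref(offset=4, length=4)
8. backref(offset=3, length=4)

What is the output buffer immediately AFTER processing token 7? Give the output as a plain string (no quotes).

Token 1: literal('C'). Output: "C"
Token 2: literal('S'). Output: "CS"
Token 3: backref(off=2, len=1). Copied 'C' from pos 0. Output: "CSC"
Token 4: backref(off=2, len=1). Copied 'S' from pos 1. Output: "CSCS"
Token 5: backref(off=4, len=2). Copied 'CS' from pos 0. Output: "CSCSCS"
Token 6: literal('O'). Output: "CSCSCSO"
Token 7: backref(off=4, len=4). Copied 'SCSO' from pos 3. Output: "CSCSCSOSCSO"

Answer: CSCSCSOSCSO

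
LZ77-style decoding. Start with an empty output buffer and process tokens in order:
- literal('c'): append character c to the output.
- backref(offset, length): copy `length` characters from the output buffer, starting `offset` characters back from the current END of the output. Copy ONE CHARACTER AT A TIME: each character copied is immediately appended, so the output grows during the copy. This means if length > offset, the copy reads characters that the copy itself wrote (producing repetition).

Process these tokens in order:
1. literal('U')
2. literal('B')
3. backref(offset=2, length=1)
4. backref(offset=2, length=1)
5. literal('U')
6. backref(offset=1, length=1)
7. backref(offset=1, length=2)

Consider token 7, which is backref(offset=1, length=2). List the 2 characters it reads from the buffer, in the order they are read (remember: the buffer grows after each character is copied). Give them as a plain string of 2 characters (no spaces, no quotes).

Token 1: literal('U'). Output: "U"
Token 2: literal('B'). Output: "UB"
Token 3: backref(off=2, len=1). Copied 'U' from pos 0. Output: "UBU"
Token 4: backref(off=2, len=1). Copied 'B' from pos 1. Output: "UBUB"
Token 5: literal('U'). Output: "UBUBU"
Token 6: backref(off=1, len=1). Copied 'U' from pos 4. Output: "UBUBUU"
Token 7: backref(off=1, len=2). Buffer before: "UBUBUU" (len 6)
  byte 1: read out[5]='U', append. Buffer now: "UBUBUUU"
  byte 2: read out[6]='U', append. Buffer now: "UBUBUUUU"

Answer: UU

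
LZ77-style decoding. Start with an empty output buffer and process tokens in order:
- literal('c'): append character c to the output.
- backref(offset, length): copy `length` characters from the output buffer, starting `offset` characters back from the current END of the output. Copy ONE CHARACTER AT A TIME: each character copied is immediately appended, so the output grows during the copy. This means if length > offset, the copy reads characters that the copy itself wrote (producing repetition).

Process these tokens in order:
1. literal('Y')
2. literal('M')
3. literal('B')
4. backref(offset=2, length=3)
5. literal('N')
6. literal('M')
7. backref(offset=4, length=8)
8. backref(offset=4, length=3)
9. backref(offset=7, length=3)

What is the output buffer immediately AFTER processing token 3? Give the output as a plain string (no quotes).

Token 1: literal('Y'). Output: "Y"
Token 2: literal('M'). Output: "YM"
Token 3: literal('B'). Output: "YMB"

Answer: YMB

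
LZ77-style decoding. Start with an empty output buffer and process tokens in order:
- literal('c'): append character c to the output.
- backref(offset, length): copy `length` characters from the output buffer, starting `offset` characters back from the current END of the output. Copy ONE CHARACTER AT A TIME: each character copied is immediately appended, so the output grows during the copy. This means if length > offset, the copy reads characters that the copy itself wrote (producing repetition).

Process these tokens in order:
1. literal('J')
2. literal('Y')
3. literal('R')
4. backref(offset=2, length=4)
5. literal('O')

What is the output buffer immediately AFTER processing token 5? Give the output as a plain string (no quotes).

Answer: JYRYRYRO

Derivation:
Token 1: literal('J'). Output: "J"
Token 2: literal('Y'). Output: "JY"
Token 3: literal('R'). Output: "JYR"
Token 4: backref(off=2, len=4) (overlapping!). Copied 'YRYR' from pos 1. Output: "JYRYRYR"
Token 5: literal('O'). Output: "JYRYRYRO"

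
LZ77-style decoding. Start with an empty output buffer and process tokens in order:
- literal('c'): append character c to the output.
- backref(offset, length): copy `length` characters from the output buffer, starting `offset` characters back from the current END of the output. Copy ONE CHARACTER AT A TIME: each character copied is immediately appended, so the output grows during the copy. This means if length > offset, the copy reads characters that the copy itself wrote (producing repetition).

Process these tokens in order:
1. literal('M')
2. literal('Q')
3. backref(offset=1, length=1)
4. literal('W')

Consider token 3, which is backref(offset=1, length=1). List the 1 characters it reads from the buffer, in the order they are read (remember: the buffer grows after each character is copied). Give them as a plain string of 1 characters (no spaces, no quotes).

Answer: Q

Derivation:
Token 1: literal('M'). Output: "M"
Token 2: literal('Q'). Output: "MQ"
Token 3: backref(off=1, len=1). Buffer before: "MQ" (len 2)
  byte 1: read out[1]='Q', append. Buffer now: "MQQ"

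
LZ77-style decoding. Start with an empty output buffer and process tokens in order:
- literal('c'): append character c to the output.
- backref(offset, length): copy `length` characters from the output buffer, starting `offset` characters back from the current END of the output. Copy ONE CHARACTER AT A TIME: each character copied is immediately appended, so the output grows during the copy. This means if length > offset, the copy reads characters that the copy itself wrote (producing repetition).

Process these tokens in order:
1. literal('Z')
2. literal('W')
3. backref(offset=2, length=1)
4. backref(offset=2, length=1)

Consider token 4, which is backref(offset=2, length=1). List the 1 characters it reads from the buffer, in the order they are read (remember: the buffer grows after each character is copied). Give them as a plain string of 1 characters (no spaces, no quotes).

Answer: W

Derivation:
Token 1: literal('Z'). Output: "Z"
Token 2: literal('W'). Output: "ZW"
Token 3: backref(off=2, len=1). Copied 'Z' from pos 0. Output: "ZWZ"
Token 4: backref(off=2, len=1). Buffer before: "ZWZ" (len 3)
  byte 1: read out[1]='W', append. Buffer now: "ZWZW"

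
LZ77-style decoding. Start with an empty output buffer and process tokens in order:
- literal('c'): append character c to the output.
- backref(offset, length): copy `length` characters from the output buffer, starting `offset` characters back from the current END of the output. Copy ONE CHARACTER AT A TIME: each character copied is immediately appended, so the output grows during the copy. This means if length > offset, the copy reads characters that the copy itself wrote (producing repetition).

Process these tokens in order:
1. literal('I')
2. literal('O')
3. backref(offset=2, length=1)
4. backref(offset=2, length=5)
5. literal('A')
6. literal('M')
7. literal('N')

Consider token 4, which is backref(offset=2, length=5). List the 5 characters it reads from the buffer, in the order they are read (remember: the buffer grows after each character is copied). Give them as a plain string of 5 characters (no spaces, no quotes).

Token 1: literal('I'). Output: "I"
Token 2: literal('O'). Output: "IO"
Token 3: backref(off=2, len=1). Copied 'I' from pos 0. Output: "IOI"
Token 4: backref(off=2, len=5). Buffer before: "IOI" (len 3)
  byte 1: read out[1]='O', append. Buffer now: "IOIO"
  byte 2: read out[2]='I', append. Buffer now: "IOIOI"
  byte 3: read out[3]='O', append. Buffer now: "IOIOIO"
  byte 4: read out[4]='I', append. Buffer now: "IOIOIOI"
  byte 5: read out[5]='O', append. Buffer now: "IOIOIOIO"

Answer: OIOIO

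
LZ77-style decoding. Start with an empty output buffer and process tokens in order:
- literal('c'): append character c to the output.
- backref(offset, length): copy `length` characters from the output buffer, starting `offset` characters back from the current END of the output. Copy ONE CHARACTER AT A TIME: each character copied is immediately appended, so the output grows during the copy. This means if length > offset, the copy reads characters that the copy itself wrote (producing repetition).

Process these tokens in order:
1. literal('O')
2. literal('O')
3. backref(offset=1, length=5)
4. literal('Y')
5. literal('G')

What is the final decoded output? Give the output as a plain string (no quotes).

Token 1: literal('O'). Output: "O"
Token 2: literal('O'). Output: "OO"
Token 3: backref(off=1, len=5) (overlapping!). Copied 'OOOOO' from pos 1. Output: "OOOOOOO"
Token 4: literal('Y'). Output: "OOOOOOOY"
Token 5: literal('G'). Output: "OOOOOOOYG"

Answer: OOOOOOOYG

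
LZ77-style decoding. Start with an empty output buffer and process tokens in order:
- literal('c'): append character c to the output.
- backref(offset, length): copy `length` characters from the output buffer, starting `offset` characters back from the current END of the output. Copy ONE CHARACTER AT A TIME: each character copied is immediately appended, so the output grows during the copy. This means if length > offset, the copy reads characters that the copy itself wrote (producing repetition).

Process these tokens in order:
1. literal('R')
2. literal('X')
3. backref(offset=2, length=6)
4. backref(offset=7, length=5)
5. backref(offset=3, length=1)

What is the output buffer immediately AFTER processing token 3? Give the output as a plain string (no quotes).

Token 1: literal('R'). Output: "R"
Token 2: literal('X'). Output: "RX"
Token 3: backref(off=2, len=6) (overlapping!). Copied 'RXRXRX' from pos 0. Output: "RXRXRXRX"

Answer: RXRXRXRX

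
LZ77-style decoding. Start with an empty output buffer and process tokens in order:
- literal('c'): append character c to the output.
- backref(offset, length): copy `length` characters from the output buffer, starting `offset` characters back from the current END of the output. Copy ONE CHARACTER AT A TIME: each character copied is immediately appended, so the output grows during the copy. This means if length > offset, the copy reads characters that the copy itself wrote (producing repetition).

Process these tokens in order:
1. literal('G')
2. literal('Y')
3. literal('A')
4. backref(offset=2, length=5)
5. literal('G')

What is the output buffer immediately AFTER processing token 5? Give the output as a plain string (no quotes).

Token 1: literal('G'). Output: "G"
Token 2: literal('Y'). Output: "GY"
Token 3: literal('A'). Output: "GYA"
Token 4: backref(off=2, len=5) (overlapping!). Copied 'YAYAY' from pos 1. Output: "GYAYAYAY"
Token 5: literal('G'). Output: "GYAYAYAYG"

Answer: GYAYAYAYG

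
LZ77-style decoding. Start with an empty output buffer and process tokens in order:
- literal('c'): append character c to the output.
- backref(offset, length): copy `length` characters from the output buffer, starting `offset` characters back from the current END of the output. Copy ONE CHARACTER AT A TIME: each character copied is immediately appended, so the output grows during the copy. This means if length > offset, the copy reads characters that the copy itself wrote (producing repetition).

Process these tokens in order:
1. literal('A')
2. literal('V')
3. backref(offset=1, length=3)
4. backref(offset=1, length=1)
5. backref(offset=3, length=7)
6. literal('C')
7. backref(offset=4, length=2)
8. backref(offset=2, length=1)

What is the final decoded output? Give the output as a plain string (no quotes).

Answer: AVVVVVVVVVVVVCVVV

Derivation:
Token 1: literal('A'). Output: "A"
Token 2: literal('V'). Output: "AV"
Token 3: backref(off=1, len=3) (overlapping!). Copied 'VVV' from pos 1. Output: "AVVVV"
Token 4: backref(off=1, len=1). Copied 'V' from pos 4. Output: "AVVVVV"
Token 5: backref(off=3, len=7) (overlapping!). Copied 'VVVVVVV' from pos 3. Output: "AVVVVVVVVVVVV"
Token 6: literal('C'). Output: "AVVVVVVVVVVVVC"
Token 7: backref(off=4, len=2). Copied 'VV' from pos 10. Output: "AVVVVVVVVVVVVCVV"
Token 8: backref(off=2, len=1). Copied 'V' from pos 14. Output: "AVVVVVVVVVVVVCVVV"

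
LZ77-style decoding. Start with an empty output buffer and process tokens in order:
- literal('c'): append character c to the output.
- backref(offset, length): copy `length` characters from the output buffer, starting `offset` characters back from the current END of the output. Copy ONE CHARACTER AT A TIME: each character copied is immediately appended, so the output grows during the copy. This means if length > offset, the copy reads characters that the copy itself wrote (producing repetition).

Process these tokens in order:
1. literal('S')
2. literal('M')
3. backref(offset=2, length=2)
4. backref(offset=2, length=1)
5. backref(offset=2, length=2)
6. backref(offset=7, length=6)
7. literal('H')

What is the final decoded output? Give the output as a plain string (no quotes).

Answer: SMSMSMSSMSMSMH

Derivation:
Token 1: literal('S'). Output: "S"
Token 2: literal('M'). Output: "SM"
Token 3: backref(off=2, len=2). Copied 'SM' from pos 0. Output: "SMSM"
Token 4: backref(off=2, len=1). Copied 'S' from pos 2. Output: "SMSMS"
Token 5: backref(off=2, len=2). Copied 'MS' from pos 3. Output: "SMSMSMS"
Token 6: backref(off=7, len=6). Copied 'SMSMSM' from pos 0. Output: "SMSMSMSSMSMSM"
Token 7: literal('H'). Output: "SMSMSMSSMSMSMH"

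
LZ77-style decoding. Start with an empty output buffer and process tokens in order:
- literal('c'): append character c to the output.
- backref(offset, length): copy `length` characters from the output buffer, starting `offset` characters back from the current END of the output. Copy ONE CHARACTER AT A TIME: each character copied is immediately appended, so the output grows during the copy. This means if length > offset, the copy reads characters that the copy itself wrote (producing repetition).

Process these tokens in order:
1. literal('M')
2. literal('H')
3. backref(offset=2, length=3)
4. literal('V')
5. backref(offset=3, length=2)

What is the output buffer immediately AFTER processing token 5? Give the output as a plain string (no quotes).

Answer: MHMHMVHM

Derivation:
Token 1: literal('M'). Output: "M"
Token 2: literal('H'). Output: "MH"
Token 3: backref(off=2, len=3) (overlapping!). Copied 'MHM' from pos 0. Output: "MHMHM"
Token 4: literal('V'). Output: "MHMHMV"
Token 5: backref(off=3, len=2). Copied 'HM' from pos 3. Output: "MHMHMVHM"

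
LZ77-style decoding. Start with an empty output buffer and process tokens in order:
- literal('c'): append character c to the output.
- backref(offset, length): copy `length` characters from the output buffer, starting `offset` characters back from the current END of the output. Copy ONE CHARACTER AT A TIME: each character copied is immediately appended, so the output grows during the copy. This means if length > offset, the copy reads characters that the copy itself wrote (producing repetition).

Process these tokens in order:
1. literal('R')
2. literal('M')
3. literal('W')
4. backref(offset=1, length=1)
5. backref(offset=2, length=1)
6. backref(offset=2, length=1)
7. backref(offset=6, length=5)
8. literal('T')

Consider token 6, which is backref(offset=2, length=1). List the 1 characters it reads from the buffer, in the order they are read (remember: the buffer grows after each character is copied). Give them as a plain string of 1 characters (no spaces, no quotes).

Token 1: literal('R'). Output: "R"
Token 2: literal('M'). Output: "RM"
Token 3: literal('W'). Output: "RMW"
Token 4: backref(off=1, len=1). Copied 'W' from pos 2. Output: "RMWW"
Token 5: backref(off=2, len=1). Copied 'W' from pos 2. Output: "RMWWW"
Token 6: backref(off=2, len=1). Buffer before: "RMWWW" (len 5)
  byte 1: read out[3]='W', append. Buffer now: "RMWWWW"

Answer: W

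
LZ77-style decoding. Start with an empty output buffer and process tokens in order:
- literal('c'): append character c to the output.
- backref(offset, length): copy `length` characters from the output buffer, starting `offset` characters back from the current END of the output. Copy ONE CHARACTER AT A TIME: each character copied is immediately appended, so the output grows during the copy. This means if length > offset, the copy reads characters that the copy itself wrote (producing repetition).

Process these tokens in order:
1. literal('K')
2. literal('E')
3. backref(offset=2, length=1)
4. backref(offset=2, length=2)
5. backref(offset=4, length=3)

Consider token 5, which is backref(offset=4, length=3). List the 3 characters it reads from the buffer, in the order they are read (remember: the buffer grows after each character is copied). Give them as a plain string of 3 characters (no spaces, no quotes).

Token 1: literal('K'). Output: "K"
Token 2: literal('E'). Output: "KE"
Token 3: backref(off=2, len=1). Copied 'K' from pos 0. Output: "KEK"
Token 4: backref(off=2, len=2). Copied 'EK' from pos 1. Output: "KEKEK"
Token 5: backref(off=4, len=3). Buffer before: "KEKEK" (len 5)
  byte 1: read out[1]='E', append. Buffer now: "KEKEKE"
  byte 2: read out[2]='K', append. Buffer now: "KEKEKEK"
  byte 3: read out[3]='E', append. Buffer now: "KEKEKEKE"

Answer: EKE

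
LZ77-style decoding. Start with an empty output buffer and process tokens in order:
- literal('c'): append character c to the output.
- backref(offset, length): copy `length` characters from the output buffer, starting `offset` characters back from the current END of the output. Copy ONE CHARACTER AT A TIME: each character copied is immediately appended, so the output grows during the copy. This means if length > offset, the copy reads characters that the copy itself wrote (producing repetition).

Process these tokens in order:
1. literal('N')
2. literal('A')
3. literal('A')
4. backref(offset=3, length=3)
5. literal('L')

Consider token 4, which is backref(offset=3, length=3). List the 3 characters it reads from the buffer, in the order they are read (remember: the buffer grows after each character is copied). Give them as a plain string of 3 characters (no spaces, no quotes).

Token 1: literal('N'). Output: "N"
Token 2: literal('A'). Output: "NA"
Token 3: literal('A'). Output: "NAA"
Token 4: backref(off=3, len=3). Buffer before: "NAA" (len 3)
  byte 1: read out[0]='N', append. Buffer now: "NAAN"
  byte 2: read out[1]='A', append. Buffer now: "NAANA"
  byte 3: read out[2]='A', append. Buffer now: "NAANAA"

Answer: NAA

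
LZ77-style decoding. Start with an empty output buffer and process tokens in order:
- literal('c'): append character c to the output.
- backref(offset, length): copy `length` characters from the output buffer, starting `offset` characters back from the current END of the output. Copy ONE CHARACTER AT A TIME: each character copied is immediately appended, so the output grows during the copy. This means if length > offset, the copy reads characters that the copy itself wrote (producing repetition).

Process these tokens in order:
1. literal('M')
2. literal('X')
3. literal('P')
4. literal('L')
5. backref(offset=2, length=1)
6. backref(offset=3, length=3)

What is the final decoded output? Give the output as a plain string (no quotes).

Answer: MXPLPPLP

Derivation:
Token 1: literal('M'). Output: "M"
Token 2: literal('X'). Output: "MX"
Token 3: literal('P'). Output: "MXP"
Token 4: literal('L'). Output: "MXPL"
Token 5: backref(off=2, len=1). Copied 'P' from pos 2. Output: "MXPLP"
Token 6: backref(off=3, len=3). Copied 'PLP' from pos 2. Output: "MXPLPPLP"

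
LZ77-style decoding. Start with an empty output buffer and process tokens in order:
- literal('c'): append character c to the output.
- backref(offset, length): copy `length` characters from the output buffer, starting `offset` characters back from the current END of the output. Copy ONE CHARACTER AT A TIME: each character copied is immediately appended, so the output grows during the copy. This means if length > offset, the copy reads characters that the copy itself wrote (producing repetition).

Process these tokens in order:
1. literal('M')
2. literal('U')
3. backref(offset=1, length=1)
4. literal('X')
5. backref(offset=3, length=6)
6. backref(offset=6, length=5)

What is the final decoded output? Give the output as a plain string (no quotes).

Token 1: literal('M'). Output: "M"
Token 2: literal('U'). Output: "MU"
Token 3: backref(off=1, len=1). Copied 'U' from pos 1. Output: "MUU"
Token 4: literal('X'). Output: "MUUX"
Token 5: backref(off=3, len=6) (overlapping!). Copied 'UUXUUX' from pos 1. Output: "MUUXUUXUUX"
Token 6: backref(off=6, len=5). Copied 'UUXUU' from pos 4. Output: "MUUXUUXUUXUUXUU"

Answer: MUUXUUXUUXUUXUU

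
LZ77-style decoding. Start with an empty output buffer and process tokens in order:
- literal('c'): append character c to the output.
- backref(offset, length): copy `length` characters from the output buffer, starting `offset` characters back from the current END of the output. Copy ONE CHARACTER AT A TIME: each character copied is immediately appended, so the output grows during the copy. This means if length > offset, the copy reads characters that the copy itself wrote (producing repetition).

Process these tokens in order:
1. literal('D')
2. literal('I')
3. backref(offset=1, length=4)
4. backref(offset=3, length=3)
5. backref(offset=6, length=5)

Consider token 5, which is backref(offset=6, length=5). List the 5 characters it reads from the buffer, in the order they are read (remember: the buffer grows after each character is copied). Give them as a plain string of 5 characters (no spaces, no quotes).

Token 1: literal('D'). Output: "D"
Token 2: literal('I'). Output: "DI"
Token 3: backref(off=1, len=4) (overlapping!). Copied 'IIII' from pos 1. Output: "DIIIII"
Token 4: backref(off=3, len=3). Copied 'III' from pos 3. Output: "DIIIIIIII"
Token 5: backref(off=6, len=5). Buffer before: "DIIIIIIII" (len 9)
  byte 1: read out[3]='I', append. Buffer now: "DIIIIIIIII"
  byte 2: read out[4]='I', append. Buffer now: "DIIIIIIIIII"
  byte 3: read out[5]='I', append. Buffer now: "DIIIIIIIIIII"
  byte 4: read out[6]='I', append. Buffer now: "DIIIIIIIIIIII"
  byte 5: read out[7]='I', append. Buffer now: "DIIIIIIIIIIIII"

Answer: IIIII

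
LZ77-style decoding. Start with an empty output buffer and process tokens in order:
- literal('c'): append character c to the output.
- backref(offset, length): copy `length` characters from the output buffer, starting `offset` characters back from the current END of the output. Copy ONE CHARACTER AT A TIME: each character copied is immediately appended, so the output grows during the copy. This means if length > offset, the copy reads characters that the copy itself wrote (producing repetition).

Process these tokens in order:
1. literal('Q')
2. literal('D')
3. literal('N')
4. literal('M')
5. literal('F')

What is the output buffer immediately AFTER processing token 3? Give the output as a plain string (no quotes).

Answer: QDN

Derivation:
Token 1: literal('Q'). Output: "Q"
Token 2: literal('D'). Output: "QD"
Token 3: literal('N'). Output: "QDN"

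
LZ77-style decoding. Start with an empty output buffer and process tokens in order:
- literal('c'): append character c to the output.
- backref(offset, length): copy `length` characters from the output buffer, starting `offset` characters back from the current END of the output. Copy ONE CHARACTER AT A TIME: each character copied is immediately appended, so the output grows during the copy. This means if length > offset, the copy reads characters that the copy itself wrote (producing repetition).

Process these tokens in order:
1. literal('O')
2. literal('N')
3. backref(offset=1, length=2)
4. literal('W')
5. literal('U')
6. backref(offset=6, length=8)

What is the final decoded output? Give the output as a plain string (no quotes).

Answer: ONNNWUONNNWUON

Derivation:
Token 1: literal('O'). Output: "O"
Token 2: literal('N'). Output: "ON"
Token 3: backref(off=1, len=2) (overlapping!). Copied 'NN' from pos 1. Output: "ONNN"
Token 4: literal('W'). Output: "ONNNW"
Token 5: literal('U'). Output: "ONNNWU"
Token 6: backref(off=6, len=8) (overlapping!). Copied 'ONNNWUON' from pos 0. Output: "ONNNWUONNNWUON"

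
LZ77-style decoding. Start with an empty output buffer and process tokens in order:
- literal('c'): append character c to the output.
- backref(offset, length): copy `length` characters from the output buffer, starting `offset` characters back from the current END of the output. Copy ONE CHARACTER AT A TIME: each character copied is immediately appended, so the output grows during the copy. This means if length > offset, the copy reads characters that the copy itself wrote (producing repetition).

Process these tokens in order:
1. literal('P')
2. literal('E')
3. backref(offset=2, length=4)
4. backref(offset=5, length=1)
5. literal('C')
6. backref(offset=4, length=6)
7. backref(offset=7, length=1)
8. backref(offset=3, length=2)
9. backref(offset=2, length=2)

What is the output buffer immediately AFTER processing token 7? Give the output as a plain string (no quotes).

Answer: PEPEPEECPEECPEC

Derivation:
Token 1: literal('P'). Output: "P"
Token 2: literal('E'). Output: "PE"
Token 3: backref(off=2, len=4) (overlapping!). Copied 'PEPE' from pos 0. Output: "PEPEPE"
Token 4: backref(off=5, len=1). Copied 'E' from pos 1. Output: "PEPEPEE"
Token 5: literal('C'). Output: "PEPEPEEC"
Token 6: backref(off=4, len=6) (overlapping!). Copied 'PEECPE' from pos 4. Output: "PEPEPEECPEECPE"
Token 7: backref(off=7, len=1). Copied 'C' from pos 7. Output: "PEPEPEECPEECPEC"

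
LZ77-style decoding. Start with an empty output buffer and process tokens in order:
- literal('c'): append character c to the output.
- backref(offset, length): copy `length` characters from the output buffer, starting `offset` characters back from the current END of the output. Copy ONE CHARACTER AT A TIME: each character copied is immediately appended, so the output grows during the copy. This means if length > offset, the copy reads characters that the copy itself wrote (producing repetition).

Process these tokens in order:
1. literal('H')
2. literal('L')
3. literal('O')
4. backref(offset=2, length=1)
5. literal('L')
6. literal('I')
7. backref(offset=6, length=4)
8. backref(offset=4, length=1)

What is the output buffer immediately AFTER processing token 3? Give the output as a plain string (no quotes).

Answer: HLO

Derivation:
Token 1: literal('H'). Output: "H"
Token 2: literal('L'). Output: "HL"
Token 3: literal('O'). Output: "HLO"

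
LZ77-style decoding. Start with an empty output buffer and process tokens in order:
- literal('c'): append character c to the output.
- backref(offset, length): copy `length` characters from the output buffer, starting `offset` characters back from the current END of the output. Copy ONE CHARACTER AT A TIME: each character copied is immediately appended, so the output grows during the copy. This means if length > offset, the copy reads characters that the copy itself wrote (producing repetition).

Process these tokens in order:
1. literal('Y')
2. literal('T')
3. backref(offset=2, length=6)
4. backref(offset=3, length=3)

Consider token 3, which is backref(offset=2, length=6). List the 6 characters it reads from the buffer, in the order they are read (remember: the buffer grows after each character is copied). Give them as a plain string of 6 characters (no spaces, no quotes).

Token 1: literal('Y'). Output: "Y"
Token 2: literal('T'). Output: "YT"
Token 3: backref(off=2, len=6). Buffer before: "YT" (len 2)
  byte 1: read out[0]='Y', append. Buffer now: "YTY"
  byte 2: read out[1]='T', append. Buffer now: "YTYT"
  byte 3: read out[2]='Y', append. Buffer now: "YTYTY"
  byte 4: read out[3]='T', append. Buffer now: "YTYTYT"
  byte 5: read out[4]='Y', append. Buffer now: "YTYTYTY"
  byte 6: read out[5]='T', append. Buffer now: "YTYTYTYT"

Answer: YTYTYT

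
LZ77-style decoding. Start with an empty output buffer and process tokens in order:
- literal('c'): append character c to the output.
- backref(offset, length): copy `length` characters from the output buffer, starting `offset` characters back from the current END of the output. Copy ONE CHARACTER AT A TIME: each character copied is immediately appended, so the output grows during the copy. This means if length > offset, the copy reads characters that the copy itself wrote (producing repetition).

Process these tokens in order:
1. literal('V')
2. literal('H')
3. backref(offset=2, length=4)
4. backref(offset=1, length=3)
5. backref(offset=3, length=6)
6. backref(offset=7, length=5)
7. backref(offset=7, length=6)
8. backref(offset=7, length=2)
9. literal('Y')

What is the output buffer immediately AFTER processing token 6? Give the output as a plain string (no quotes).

Token 1: literal('V'). Output: "V"
Token 2: literal('H'). Output: "VH"
Token 3: backref(off=2, len=4) (overlapping!). Copied 'VHVH' from pos 0. Output: "VHVHVH"
Token 4: backref(off=1, len=3) (overlapping!). Copied 'HHH' from pos 5. Output: "VHVHVHHHH"
Token 5: backref(off=3, len=6) (overlapping!). Copied 'HHHHHH' from pos 6. Output: "VHVHVHHHHHHHHHH"
Token 6: backref(off=7, len=5). Copied 'HHHHH' from pos 8. Output: "VHVHVHHHHHHHHHHHHHHH"

Answer: VHVHVHHHHHHHHHHHHHHH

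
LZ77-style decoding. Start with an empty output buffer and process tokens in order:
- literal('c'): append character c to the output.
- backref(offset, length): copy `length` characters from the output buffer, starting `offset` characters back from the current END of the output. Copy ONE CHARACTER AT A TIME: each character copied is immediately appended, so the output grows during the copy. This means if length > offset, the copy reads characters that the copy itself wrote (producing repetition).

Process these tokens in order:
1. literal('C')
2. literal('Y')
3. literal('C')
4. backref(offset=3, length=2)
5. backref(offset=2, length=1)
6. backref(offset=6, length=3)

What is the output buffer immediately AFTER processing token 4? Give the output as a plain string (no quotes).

Answer: CYCCY

Derivation:
Token 1: literal('C'). Output: "C"
Token 2: literal('Y'). Output: "CY"
Token 3: literal('C'). Output: "CYC"
Token 4: backref(off=3, len=2). Copied 'CY' from pos 0. Output: "CYCCY"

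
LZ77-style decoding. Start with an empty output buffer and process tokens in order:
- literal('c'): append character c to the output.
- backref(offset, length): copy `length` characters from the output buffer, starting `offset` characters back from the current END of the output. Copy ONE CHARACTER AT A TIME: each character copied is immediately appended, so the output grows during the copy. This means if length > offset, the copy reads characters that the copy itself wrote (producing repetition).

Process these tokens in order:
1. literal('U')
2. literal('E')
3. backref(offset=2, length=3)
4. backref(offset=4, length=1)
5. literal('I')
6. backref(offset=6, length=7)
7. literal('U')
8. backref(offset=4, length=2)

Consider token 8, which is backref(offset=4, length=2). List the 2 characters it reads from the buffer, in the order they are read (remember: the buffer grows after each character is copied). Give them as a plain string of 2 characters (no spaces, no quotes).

Token 1: literal('U'). Output: "U"
Token 2: literal('E'). Output: "UE"
Token 3: backref(off=2, len=3) (overlapping!). Copied 'UEU' from pos 0. Output: "UEUEU"
Token 4: backref(off=4, len=1). Copied 'E' from pos 1. Output: "UEUEUE"
Token 5: literal('I'). Output: "UEUEUEI"
Token 6: backref(off=6, len=7) (overlapping!). Copied 'EUEUEIE' from pos 1. Output: "UEUEUEIEUEUEIE"
Token 7: literal('U'). Output: "UEUEUEIEUEUEIEU"
Token 8: backref(off=4, len=2). Buffer before: "UEUEUEIEUEUEIEU" (len 15)
  byte 1: read out[11]='E', append. Buffer now: "UEUEUEIEUEUEIEUE"
  byte 2: read out[12]='I', append. Buffer now: "UEUEUEIEUEUEIEUEI"

Answer: EI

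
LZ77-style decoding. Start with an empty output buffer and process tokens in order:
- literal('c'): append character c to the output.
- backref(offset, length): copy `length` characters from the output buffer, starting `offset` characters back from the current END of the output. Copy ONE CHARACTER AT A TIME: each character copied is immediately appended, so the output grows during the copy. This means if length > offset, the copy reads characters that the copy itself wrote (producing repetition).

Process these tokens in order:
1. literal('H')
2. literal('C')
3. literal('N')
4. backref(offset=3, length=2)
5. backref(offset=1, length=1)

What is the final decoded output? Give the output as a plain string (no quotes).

Answer: HCNHCC

Derivation:
Token 1: literal('H'). Output: "H"
Token 2: literal('C'). Output: "HC"
Token 3: literal('N'). Output: "HCN"
Token 4: backref(off=3, len=2). Copied 'HC' from pos 0. Output: "HCNHC"
Token 5: backref(off=1, len=1). Copied 'C' from pos 4. Output: "HCNHCC"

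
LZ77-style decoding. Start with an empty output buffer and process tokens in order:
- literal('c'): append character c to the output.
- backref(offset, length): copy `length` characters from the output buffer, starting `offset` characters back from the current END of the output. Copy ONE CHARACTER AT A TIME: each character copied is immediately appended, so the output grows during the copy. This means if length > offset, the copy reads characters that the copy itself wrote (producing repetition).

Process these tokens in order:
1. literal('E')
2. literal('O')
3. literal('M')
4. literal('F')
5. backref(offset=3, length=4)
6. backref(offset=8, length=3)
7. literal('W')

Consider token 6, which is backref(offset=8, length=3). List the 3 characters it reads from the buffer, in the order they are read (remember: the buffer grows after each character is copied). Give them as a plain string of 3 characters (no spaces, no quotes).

Token 1: literal('E'). Output: "E"
Token 2: literal('O'). Output: "EO"
Token 3: literal('M'). Output: "EOM"
Token 4: literal('F'). Output: "EOMF"
Token 5: backref(off=3, len=4) (overlapping!). Copied 'OMFO' from pos 1. Output: "EOMFOMFO"
Token 6: backref(off=8, len=3). Buffer before: "EOMFOMFO" (len 8)
  byte 1: read out[0]='E', append. Buffer now: "EOMFOMFOE"
  byte 2: read out[1]='O', append. Buffer now: "EOMFOMFOEO"
  byte 3: read out[2]='M', append. Buffer now: "EOMFOMFOEOM"

Answer: EOM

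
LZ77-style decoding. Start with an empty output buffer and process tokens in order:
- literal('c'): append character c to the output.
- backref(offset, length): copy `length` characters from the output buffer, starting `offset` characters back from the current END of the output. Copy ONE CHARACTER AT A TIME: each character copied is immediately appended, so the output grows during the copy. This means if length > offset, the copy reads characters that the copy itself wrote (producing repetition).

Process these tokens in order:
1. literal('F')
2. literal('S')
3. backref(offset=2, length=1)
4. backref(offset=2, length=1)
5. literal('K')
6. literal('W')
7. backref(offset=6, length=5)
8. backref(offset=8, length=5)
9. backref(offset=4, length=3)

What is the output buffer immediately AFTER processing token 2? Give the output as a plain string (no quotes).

Answer: FS

Derivation:
Token 1: literal('F'). Output: "F"
Token 2: literal('S'). Output: "FS"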